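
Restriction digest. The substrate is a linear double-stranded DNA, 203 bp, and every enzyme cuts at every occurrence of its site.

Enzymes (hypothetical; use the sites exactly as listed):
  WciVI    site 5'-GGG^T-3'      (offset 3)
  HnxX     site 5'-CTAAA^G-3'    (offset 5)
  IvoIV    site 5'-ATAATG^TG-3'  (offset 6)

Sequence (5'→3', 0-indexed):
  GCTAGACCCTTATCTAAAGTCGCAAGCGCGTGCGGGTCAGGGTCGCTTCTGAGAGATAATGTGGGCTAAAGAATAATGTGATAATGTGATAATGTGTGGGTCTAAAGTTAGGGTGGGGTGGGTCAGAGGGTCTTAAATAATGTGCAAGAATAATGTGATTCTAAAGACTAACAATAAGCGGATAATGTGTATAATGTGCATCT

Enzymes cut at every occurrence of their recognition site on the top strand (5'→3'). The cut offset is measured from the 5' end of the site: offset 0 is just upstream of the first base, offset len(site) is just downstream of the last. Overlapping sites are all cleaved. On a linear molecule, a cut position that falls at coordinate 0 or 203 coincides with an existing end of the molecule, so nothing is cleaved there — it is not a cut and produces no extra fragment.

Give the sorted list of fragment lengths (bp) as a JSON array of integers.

Site scan:
  WciVI (GGGT, off=3): starts [33, 39, 97, 110, 115, 119, 127] → cuts [36, 42, 100, 113, 118, 122, 130]
  HnxX (CTAAAG, off=5): starts [13, 65, 101, 160] → cuts [18, 70, 106, 165]
  IvoIV (ATAATGTG, off=6): starts [55, 72, 80, 88, 136, 149, 181, 190] → cuts [61, 78, 86, 94, 142, 155, 187, 196]

Pooled cuts: [18, 36, 42, 61, 70, 78, 86, 94, 100, 106, 113, 118, 122, 130, 142, 155, 165, 187, 196]

Fragments:
  [0,18): 18 bp
  [18,36): 18 bp
  [36,42): 6 bp
  [42,61): 19 bp
  [61,70): 9 bp
  [70,78): 8 bp
  [78,86): 8 bp
  [86,94): 8 bp
  [94,100): 6 bp
  [100,106): 6 bp
  [106,113): 7 bp
  [113,118): 5 bp
  [118,122): 4 bp
  [122,130): 8 bp
  [130,142): 12 bp
  [142,155): 13 bp
  [155,165): 10 bp
  [165,187): 22 bp
  [187,196): 9 bp
  [196,203): 7 bp

[4,5,6,6,6,7,7,8,8,8,8,9,9,10,12,13,18,18,19,22]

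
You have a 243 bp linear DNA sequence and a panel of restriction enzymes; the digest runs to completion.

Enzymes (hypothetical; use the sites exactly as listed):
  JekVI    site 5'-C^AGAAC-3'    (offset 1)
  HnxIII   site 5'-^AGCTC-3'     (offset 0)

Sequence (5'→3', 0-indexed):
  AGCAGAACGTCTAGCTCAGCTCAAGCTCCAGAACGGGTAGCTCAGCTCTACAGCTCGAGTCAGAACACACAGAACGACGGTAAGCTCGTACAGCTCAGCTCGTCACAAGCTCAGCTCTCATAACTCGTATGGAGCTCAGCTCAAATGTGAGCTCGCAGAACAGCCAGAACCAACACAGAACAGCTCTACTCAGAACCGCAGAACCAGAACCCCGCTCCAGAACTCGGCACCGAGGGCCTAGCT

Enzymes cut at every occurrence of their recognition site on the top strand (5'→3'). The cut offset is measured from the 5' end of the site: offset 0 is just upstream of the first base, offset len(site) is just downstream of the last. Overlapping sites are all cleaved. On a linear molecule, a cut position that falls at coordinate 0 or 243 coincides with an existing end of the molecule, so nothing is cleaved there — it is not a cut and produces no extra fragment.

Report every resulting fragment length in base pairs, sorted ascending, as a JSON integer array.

Site scan:
  JekVI CAGAAC/1: at [2, 28, 60, 69, 155, 164, 175, 190, 198, 204, 217] ⇒ [3, 29, 61, 70, 156, 165, 176, 191, 199, 205, 218]
  HnxIII AGCTC/0: at [12, 17, 23, 38, 43, 51, 82, 91, 96, 107, 112, 132, 137, 149, 181] ⇒ [12, 17, 23, 38, 43, 51, 82, 91, 96, 107, 112, 132, 137, 149, 181]

Pooled cuts: [3, 12, 17, 23, 29, 38, 43, 51, 61, 70, 82, 91, 96, 107, 112, 132, 137, 149, 156, 165, 176, 181, 191, 199, 205, 218]

Fragments:
  [0,3): 3 bp
  [3,12): 9 bp
  [12,17): 5 bp
  [17,23): 6 bp
  [23,29): 6 bp
  [29,38): 9 bp
  [38,43): 5 bp
  [43,51): 8 bp
  [51,61): 10 bp
  [61,70): 9 bp
  [70,82): 12 bp
  [82,91): 9 bp
  [91,96): 5 bp
  [96,107): 11 bp
  [107,112): 5 bp
  [112,132): 20 bp
  [132,137): 5 bp
  [137,149): 12 bp
  [149,156): 7 bp
  [156,165): 9 bp
  [165,176): 11 bp
  [176,181): 5 bp
  [181,191): 10 bp
  [191,199): 8 bp
  [199,205): 6 bp
  [205,218): 13 bp
  [218,243): 25 bp

[3,5,5,5,5,5,5,6,6,6,7,8,8,9,9,9,9,9,10,10,11,11,12,12,13,20,25]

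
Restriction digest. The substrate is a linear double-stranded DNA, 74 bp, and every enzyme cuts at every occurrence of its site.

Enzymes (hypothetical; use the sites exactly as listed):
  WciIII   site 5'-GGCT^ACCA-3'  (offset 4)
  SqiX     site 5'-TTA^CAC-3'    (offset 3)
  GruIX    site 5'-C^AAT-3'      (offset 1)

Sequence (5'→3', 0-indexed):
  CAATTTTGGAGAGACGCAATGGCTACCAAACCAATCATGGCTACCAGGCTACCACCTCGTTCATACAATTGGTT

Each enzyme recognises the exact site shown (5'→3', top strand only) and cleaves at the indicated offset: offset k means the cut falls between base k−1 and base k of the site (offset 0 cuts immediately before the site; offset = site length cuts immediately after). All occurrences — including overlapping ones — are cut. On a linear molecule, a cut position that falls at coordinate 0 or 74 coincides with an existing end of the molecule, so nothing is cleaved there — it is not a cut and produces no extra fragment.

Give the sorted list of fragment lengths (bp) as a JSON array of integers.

[1,7,8,8,8,10,16,16]

Per-enzyme occurrences:
  WciIII (GGCTACCA, off=4): starts [20, 38, 46] → cuts [24, 42, 50]
  SqiX (TTACAC, off=3): no sites
  GruIX (CAAT, off=1): starts [0, 16, 31, 65] → cuts [1, 17, 32, 66]

All cut coordinates (distinct, sorted): [1, 17, 24, 32, 42, 50, 66]

Fragment lengths:
  [0,1): 1 bp
  [1,17): 16 bp
  [17,24): 7 bp
  [24,32): 8 bp
  [32,42): 10 bp
  [42,50): 8 bp
  [50,66): 16 bp
  [66,74): 8 bp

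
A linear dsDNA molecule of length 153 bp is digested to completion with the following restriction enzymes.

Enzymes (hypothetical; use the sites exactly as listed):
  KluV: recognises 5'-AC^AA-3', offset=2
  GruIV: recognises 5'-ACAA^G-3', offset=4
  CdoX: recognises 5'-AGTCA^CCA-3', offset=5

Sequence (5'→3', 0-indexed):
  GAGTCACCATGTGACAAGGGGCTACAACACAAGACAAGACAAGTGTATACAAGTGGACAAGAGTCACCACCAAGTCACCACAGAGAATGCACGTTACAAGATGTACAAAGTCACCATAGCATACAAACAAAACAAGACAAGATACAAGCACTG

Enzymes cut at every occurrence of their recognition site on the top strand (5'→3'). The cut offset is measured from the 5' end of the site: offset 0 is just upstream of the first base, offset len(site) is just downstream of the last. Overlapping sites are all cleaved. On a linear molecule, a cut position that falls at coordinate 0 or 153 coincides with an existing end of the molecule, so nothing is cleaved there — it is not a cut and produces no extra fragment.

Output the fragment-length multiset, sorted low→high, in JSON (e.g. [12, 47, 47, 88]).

[2,2,2,2,2,2,2,2,2,2,3,3,3,4,5,5,5,6,6,6,6,7,7,8,8,9,11,11,20]

Scan for sites:
  KluV (ACAA, off=2): starts [13, 23, 28, 33, 38, 48, 56, 95, 104, 122, 126, 131, 136, 143] → cuts [15, 25, 30, 35, 40, 50, 58, 97, 106, 124, 128, 133, 138, 145]
  GruIV (ACAAG, off=4): starts [13, 28, 33, 38, 48, 56, 95, 131, 136, 143] → cuts [17, 32, 37, 42, 52, 60, 99, 135, 140, 147]
  CdoX (AGTCACCA, off=5): starts [1, 61, 72, 108] → cuts [6, 66, 77, 113]

All cut coordinates (distinct, sorted): [6, 15, 17, 25, 30, 32, 35, 37, 40, 42, 50, 52, 58, 60, 66, 77, 97, 99, 106, 113, 124, 128, 133, 135, 138, 140, 145, 147]

Fragment lengths:
  [0,6): 6 bp
  [6,15): 9 bp
  [15,17): 2 bp
  [17,25): 8 bp
  [25,30): 5 bp
  [30,32): 2 bp
  [32,35): 3 bp
  [35,37): 2 bp
  [37,40): 3 bp
  [40,42): 2 bp
  [42,50): 8 bp
  [50,52): 2 bp
  [52,58): 6 bp
  [58,60): 2 bp
  [60,66): 6 bp
  [66,77): 11 bp
  [77,97): 20 bp
  [97,99): 2 bp
  [99,106): 7 bp
  [106,113): 7 bp
  [113,124): 11 bp
  [124,128): 4 bp
  [128,133): 5 bp
  [133,135): 2 bp
  [135,138): 3 bp
  [138,140): 2 bp
  [140,145): 5 bp
  [145,147): 2 bp
  [147,153): 6 bp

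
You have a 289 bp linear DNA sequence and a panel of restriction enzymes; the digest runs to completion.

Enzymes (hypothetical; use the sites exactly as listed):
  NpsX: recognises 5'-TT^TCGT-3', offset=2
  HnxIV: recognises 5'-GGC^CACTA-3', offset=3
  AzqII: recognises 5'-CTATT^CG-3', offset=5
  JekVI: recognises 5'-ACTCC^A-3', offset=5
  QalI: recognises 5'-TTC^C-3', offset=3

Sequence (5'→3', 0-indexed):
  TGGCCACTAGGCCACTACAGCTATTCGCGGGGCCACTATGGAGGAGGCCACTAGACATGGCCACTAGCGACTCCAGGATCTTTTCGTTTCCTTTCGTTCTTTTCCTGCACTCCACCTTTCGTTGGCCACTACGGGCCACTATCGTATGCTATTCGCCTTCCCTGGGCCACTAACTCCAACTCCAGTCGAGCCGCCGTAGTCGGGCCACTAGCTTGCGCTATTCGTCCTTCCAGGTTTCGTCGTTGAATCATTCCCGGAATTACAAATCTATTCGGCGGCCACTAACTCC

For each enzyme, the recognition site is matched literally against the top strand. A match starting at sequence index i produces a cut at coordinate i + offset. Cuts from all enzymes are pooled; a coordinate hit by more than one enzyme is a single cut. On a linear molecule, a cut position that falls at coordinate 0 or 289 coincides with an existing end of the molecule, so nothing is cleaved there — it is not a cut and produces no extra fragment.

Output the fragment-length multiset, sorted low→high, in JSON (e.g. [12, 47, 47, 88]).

[3,4,5,6,6,7,7,7,7,8,8,8,8,9,9,10,10,10,11,13,13,13,15,17,17,17,19,22]

Site scan:
  NpsX (TTTCGT, off=2): starts [81, 91, 116, 234] → cuts [83, 93, 118, 236]
  HnxIV (GGCCACTA, off=3): starts [1, 9, 30, 45, 58, 123, 133, 164, 202, 276] → cuts [4, 12, 33, 48, 61, 126, 136, 167, 205, 279]
  AzqII (CTATTCG, off=5): starts [20, 148, 217, 267] → cuts [25, 153, 222, 272]
  JekVI (ACTCCA, off=5): starts [69, 108, 172, 178] → cuts [74, 113, 177, 183]
  QalI (TTCC, off=3): starts [87, 101, 157, 227, 250] → cuts [90, 104, 160, 230, 253]

All cut coordinates (distinct, sorted): [4, 12, 25, 33, 48, 61, 74, 83, 90, 93, 104, 113, 118, 126, 136, 153, 160, 167, 177, 183, 205, 222, 230, 236, 253, 272, 279]

Fragment lengths:
  [0,4): 4 bp
  [4,12): 8 bp
  [12,25): 13 bp
  [25,33): 8 bp
  [33,48): 15 bp
  [48,61): 13 bp
  [61,74): 13 bp
  [74,83): 9 bp
  [83,90): 7 bp
  [90,93): 3 bp
  [93,104): 11 bp
  [104,113): 9 bp
  [113,118): 5 bp
  [118,126): 8 bp
  [126,136): 10 bp
  [136,153): 17 bp
  [153,160): 7 bp
  [160,167): 7 bp
  [167,177): 10 bp
  [177,183): 6 bp
  [183,205): 22 bp
  [205,222): 17 bp
  [222,230): 8 bp
  [230,236): 6 bp
  [236,253): 17 bp
  [253,272): 19 bp
  [272,279): 7 bp
  [279,289): 10 bp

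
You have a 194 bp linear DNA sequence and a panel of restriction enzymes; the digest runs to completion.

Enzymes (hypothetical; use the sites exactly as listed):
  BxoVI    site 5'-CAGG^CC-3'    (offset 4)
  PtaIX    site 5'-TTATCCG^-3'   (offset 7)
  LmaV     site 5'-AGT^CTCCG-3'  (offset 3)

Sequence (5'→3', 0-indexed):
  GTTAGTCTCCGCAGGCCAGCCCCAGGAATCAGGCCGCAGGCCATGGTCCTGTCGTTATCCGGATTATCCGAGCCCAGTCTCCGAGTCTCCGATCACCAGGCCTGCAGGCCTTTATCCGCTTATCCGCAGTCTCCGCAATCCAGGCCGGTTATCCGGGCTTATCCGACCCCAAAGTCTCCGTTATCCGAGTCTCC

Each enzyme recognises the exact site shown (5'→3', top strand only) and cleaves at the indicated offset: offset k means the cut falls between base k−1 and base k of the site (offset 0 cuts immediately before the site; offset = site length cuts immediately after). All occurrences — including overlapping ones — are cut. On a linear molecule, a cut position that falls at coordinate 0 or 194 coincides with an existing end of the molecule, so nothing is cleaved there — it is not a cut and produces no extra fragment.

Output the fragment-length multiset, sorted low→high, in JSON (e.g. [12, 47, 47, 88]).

Site scan:
  BxoVI (CAGGCC, off=4): starts [11, 29, 36, 96, 104, 140] → cuts [15, 33, 40, 100, 108, 144]
  PtaIX (TTATCCG, off=7): starts [54, 63, 111, 119, 148, 158, 180] → cuts [61, 70, 118, 126, 155, 165, 187]
  LmaV (AGTCTCCG, off=3): starts [3, 75, 83, 127, 172] → cuts [6, 78, 86, 130, 175]

Pooled cuts: [6, 15, 33, 40, 61, 70, 78, 86, 100, 108, 118, 126, 130, 144, 155, 165, 175, 187]

Fragments:
  [0,6): 6 bp
  [6,15): 9 bp
  [15,33): 18 bp
  [33,40): 7 bp
  [40,61): 21 bp
  [61,70): 9 bp
  [70,78): 8 bp
  [78,86): 8 bp
  [86,100): 14 bp
  [100,108): 8 bp
  [108,118): 10 bp
  [118,126): 8 bp
  [126,130): 4 bp
  [130,144): 14 bp
  [144,155): 11 bp
  [155,165): 10 bp
  [165,175): 10 bp
  [175,187): 12 bp
  [187,194): 7 bp

[4,6,7,7,8,8,8,8,9,9,10,10,10,11,12,14,14,18,21]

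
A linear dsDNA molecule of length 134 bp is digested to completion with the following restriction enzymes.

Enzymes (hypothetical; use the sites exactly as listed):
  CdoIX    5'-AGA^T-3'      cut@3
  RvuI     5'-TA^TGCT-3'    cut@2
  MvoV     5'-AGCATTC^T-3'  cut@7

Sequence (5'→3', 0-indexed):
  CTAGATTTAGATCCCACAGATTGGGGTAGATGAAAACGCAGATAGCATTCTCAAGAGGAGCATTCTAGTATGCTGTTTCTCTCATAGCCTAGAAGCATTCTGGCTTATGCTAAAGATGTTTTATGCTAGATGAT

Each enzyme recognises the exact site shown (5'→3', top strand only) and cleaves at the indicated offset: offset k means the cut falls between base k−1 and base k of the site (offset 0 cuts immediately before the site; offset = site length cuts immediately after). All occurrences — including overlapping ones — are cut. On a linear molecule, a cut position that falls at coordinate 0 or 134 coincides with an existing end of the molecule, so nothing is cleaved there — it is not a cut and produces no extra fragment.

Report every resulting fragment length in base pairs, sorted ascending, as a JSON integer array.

[4,5,5,6,7,7,7,8,9,9,10,12,15,30]

Per-enzyme occurrences:
  CdoIX (AGAT, off=3): starts [2, 8, 17, 27, 39, 113, 127] → cuts [5, 11, 20, 30, 42, 116, 130]
  RvuI (TATGCT, off=2): starts [68, 105, 121] → cuts [70, 107, 123]
  MvoV (AGCATTCT, off=7): starts [43, 58, 93] → cuts [50, 65, 100]

All cut coordinates (distinct, sorted): [5, 11, 20, 30, 42, 50, 65, 70, 100, 107, 116, 123, 130]

Fragment lengths:
  [0,5): 5 bp
  [5,11): 6 bp
  [11,20): 9 bp
  [20,30): 10 bp
  [30,42): 12 bp
  [42,50): 8 bp
  [50,65): 15 bp
  [65,70): 5 bp
  [70,100): 30 bp
  [100,107): 7 bp
  [107,116): 9 bp
  [116,123): 7 bp
  [123,130): 7 bp
  [130,134): 4 bp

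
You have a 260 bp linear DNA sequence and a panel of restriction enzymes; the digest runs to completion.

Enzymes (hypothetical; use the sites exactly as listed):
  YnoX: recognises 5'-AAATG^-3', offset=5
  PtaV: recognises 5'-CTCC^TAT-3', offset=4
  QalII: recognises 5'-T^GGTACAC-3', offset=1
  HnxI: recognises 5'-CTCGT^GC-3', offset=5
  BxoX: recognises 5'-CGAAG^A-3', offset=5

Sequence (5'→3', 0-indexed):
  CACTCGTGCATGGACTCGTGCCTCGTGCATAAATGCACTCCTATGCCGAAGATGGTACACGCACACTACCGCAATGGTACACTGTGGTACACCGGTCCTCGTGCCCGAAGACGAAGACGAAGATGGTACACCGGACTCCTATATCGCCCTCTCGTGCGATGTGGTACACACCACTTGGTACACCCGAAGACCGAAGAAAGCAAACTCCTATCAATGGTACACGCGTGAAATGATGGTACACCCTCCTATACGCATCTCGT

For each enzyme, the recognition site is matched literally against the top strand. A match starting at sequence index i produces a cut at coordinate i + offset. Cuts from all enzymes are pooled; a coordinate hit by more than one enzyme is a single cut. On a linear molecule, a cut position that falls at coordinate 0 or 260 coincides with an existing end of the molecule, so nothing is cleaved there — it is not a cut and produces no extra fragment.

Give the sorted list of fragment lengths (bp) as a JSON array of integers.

[2,2,2,6,6,6,7,7,7,7,7,8,9,10,10,12,12,12,13,14,14,15,16,17,17,22]

Scan for sites:
  YnoX AAATG/5: at [30, 227] ⇒ [35, 232]
  PtaV CTCCTAT/4: at [37, 135, 204, 242] ⇒ [41, 139, 208, 246]
  QalII TGGTACAC/1: at [52, 74, 84, 123, 161, 175, 214, 233] ⇒ [53, 75, 85, 124, 162, 176, 215, 234]
  HnxI CTCGTGC/5: at [2, 14, 21, 97, 150] ⇒ [7, 19, 26, 102, 155]
  BxoX CGAAGA/5: at [46, 105, 111, 117, 184, 191] ⇒ [51, 110, 116, 122, 189, 196]

Pooled cuts: [7, 19, 26, 35, 41, 51, 53, 75, 85, 102, 110, 116, 122, 124, 139, 155, 162, 176, 189, 196, 208, 215, 232, 234, 246]

Fragment lengths:
  [0,7): 7 bp
  [7,19): 12 bp
  [19,26): 7 bp
  [26,35): 9 bp
  [35,41): 6 bp
  [41,51): 10 bp
  [51,53): 2 bp
  [53,75): 22 bp
  [75,85): 10 bp
  [85,102): 17 bp
  [102,110): 8 bp
  [110,116): 6 bp
  [116,122): 6 bp
  [122,124): 2 bp
  [124,139): 15 bp
  [139,155): 16 bp
  [155,162): 7 bp
  [162,176): 14 bp
  [176,189): 13 bp
  [189,196): 7 bp
  [196,208): 12 bp
  [208,215): 7 bp
  [215,232): 17 bp
  [232,234): 2 bp
  [234,246): 12 bp
  [246,260): 14 bp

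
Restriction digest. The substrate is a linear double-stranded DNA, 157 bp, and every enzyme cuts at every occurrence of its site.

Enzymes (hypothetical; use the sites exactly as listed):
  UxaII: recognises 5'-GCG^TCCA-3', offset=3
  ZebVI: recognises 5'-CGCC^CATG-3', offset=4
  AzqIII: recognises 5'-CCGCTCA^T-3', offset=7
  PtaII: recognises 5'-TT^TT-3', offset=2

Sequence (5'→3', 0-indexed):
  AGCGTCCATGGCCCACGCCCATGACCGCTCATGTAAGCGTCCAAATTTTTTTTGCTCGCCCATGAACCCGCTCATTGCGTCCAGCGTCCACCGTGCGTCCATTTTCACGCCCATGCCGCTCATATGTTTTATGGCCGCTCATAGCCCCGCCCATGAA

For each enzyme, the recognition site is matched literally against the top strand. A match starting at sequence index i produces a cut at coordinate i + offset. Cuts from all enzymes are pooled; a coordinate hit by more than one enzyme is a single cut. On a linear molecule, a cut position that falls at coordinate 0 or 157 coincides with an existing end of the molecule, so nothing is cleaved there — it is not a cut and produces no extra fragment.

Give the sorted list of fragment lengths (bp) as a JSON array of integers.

Scan for sites:
  UxaII (GCGTCCA, off=3): starts [1, 36, 76, 83, 94] → cuts [4, 39, 79, 86, 97]
  ZebVI (CGCCCATG, off=4): starts [15, 56, 107, 147] → cuts [19, 60, 111, 151]
  AzqIII (CCGCTCAT, off=7): starts [24, 67, 115, 134] → cuts [31, 74, 122, 141]
  PtaII (TTTT, off=2): starts [45, 46, 47, 48, 49, 101, 126] → cuts [47, 48, 49, 50, 51, 103, 128]

All cut coordinates (distinct, sorted): [4, 19, 31, 39, 47, 48, 49, 50, 51, 60, 74, 79, 86, 97, 103, 111, 122, 128, 141, 151]

Fragments:
  [0,4): 4 bp
  [4,19): 15 bp
  [19,31): 12 bp
  [31,39): 8 bp
  [39,47): 8 bp
  [47,48): 1 bp
  [48,49): 1 bp
  [49,50): 1 bp
  [50,51): 1 bp
  [51,60): 9 bp
  [60,74): 14 bp
  [74,79): 5 bp
  [79,86): 7 bp
  [86,97): 11 bp
  [97,103): 6 bp
  [103,111): 8 bp
  [111,122): 11 bp
  [122,128): 6 bp
  [128,141): 13 bp
  [141,151): 10 bp
  [151,157): 6 bp

[1,1,1,1,4,5,6,6,6,7,8,8,8,9,10,11,11,12,13,14,15]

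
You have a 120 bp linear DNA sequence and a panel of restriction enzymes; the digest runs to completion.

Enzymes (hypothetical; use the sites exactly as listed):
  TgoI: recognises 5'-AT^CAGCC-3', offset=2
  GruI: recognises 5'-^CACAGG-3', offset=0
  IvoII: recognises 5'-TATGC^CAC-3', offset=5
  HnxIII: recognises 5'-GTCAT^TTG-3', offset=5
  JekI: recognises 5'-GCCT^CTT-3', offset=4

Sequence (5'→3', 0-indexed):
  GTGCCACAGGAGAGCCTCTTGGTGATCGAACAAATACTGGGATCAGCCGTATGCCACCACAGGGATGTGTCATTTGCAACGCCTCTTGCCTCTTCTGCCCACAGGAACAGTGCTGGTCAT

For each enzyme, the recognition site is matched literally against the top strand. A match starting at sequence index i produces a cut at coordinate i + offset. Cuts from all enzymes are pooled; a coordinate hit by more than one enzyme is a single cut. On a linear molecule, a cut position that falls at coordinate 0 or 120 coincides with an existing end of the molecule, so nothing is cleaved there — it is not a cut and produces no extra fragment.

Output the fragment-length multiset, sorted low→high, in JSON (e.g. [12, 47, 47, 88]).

Scan for sites:
  TgoI ATCAGCC/2: at [41] ⇒ [43]
  GruI CACAGG/0: at [4, 57, 99] ⇒ [4, 57, 99]
  IvoII TATGCCAC/5: at [49] ⇒ [54]
  HnxIII GTCATTTG/5: at [68] ⇒ [73]
  JekI GCCTCTT/4: at [13, 80, 87] ⇒ [17, 84, 91]

All cut coordinates (distinct, sorted): [4, 17, 43, 54, 57, 73, 84, 91, 99]

Fragment lengths:
  [0,4): 4 bp
  [4,17): 13 bp
  [17,43): 26 bp
  [43,54): 11 bp
  [54,57): 3 bp
  [57,73): 16 bp
  [73,84): 11 bp
  [84,91): 7 bp
  [91,99): 8 bp
  [99,120): 21 bp

[3,4,7,8,11,11,13,16,21,26]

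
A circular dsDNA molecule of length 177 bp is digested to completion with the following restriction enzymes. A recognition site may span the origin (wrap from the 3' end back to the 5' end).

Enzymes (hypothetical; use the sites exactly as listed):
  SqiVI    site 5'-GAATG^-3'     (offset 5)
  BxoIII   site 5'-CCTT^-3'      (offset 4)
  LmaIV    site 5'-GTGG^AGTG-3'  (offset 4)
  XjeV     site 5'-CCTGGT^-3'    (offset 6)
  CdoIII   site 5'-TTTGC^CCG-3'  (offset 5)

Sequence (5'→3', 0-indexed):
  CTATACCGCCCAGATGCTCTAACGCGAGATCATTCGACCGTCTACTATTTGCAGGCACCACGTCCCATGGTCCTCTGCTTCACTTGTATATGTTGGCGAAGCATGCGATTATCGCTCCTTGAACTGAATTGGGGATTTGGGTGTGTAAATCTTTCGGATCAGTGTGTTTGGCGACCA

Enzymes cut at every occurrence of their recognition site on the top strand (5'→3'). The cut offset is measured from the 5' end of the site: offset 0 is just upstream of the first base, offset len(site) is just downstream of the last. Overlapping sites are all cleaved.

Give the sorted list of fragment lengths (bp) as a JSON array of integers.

Scan for sites:
  SqiVI (GAATG, off=5): no sites
  BxoIII CCTT/4: at [116] ⇒ [120]
  LmaIV (GTGGAGTG, off=4): no sites
  XjeV (CCTGGT, off=6): no sites
  CdoIII (TTTGCCCG, off=5): no sites

Pooled cuts: [120]

Fragments:
  120→120 (wrap): 177-120+120 = 177 bp

[177]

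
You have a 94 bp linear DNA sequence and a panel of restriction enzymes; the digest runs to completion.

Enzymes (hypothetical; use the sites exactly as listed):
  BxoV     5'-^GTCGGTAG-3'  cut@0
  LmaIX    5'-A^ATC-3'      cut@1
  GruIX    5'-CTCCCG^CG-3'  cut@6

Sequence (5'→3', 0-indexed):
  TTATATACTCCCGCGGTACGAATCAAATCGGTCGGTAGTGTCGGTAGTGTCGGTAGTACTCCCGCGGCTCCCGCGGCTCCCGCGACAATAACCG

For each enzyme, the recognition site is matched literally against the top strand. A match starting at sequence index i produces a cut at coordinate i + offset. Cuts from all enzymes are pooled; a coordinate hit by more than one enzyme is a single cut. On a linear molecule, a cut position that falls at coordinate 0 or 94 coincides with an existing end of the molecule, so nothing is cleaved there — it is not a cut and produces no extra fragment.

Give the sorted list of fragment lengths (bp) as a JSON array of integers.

[4,5,8,9,9,9,9,12,13,16]

Scan for sites:
  BxoV GTCGGTAG/0: at [30, 39, 48] ⇒ [30, 39, 48]
  LmaIX AATC/1: at [20, 25] ⇒ [21, 26]
  GruIX CTCCCGCG/6: at [7, 58, 67, 76] ⇒ [13, 64, 73, 82]

Pooled cuts: [13, 21, 26, 30, 39, 48, 64, 73, 82]

Fragment lengths:
  [0,13): 13 bp
  [13,21): 8 bp
  [21,26): 5 bp
  [26,30): 4 bp
  [30,39): 9 bp
  [39,48): 9 bp
  [48,64): 16 bp
  [64,73): 9 bp
  [73,82): 9 bp
  [82,94): 12 bp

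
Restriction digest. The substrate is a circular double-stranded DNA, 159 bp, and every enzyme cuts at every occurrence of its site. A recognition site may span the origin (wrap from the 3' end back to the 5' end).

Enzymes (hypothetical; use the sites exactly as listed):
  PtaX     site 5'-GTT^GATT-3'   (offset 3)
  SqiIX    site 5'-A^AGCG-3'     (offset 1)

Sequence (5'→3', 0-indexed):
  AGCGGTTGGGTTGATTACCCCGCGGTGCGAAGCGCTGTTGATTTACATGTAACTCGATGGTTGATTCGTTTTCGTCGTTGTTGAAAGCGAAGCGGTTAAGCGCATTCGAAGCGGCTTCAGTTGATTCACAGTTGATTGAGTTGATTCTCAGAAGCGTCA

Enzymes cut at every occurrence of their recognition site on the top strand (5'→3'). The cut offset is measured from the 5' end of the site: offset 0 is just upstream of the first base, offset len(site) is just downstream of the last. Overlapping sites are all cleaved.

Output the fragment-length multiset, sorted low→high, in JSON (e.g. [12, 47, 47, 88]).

Site scan:
  PtaX GTTGATT/3: at [9, 36, 59, 119, 130, 139] ⇒ [12, 39, 62, 122, 133, 142]
  SqiIX AAGCG/1: at [29, 84, 89, 97, 108, 151, 158] ⇒ [0, 30, 85, 90, 98, 109, 152]

Pooled cuts: [0, 12, 30, 39, 62, 85, 90, 98, 109, 122, 133, 142, 152]

Fragment lengths:
  0→12: 12 bp
  12→30: 18 bp
  30→39: 9 bp
  39→62: 23 bp
  62→85: 23 bp
  85→90: 5 bp
  90→98: 8 bp
  98→109: 11 bp
  109→122: 13 bp
  122→133: 11 bp
  133→142: 9 bp
  142→152: 10 bp
  152→0 (wrap): 159-152+0 = 7 bp

[5,7,8,9,9,10,11,11,12,13,18,23,23]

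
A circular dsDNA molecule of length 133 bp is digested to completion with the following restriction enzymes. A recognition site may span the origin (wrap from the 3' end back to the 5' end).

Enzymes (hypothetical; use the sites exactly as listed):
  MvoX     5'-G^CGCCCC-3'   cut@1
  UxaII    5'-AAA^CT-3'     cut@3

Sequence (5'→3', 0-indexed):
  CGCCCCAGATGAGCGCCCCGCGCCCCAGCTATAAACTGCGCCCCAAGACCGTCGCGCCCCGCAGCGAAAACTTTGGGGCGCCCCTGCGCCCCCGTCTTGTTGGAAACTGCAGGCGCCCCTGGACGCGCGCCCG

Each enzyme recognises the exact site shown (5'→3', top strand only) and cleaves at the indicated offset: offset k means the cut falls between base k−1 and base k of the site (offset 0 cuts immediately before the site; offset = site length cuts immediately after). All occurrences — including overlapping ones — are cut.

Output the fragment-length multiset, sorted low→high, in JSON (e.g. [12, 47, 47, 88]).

Site scan:
  MvoX (GCGCCCC, off=1): starts [12, 19, 37, 53, 77, 85, 112, 132] → cuts [0, 13, 20, 38, 54, 78, 86, 113]
  UxaII (AAACT, off=3): starts [32, 67, 103] → cuts [35, 70, 106]

All cut coordinates (distinct, sorted): [0, 13, 20, 35, 38, 54, 70, 78, 86, 106, 113]

Fragments:
  0→13: 13 bp
  13→20: 7 bp
  20→35: 15 bp
  35→38: 3 bp
  38→54: 16 bp
  54→70: 16 bp
  70→78: 8 bp
  78→86: 8 bp
  86→106: 20 bp
  106→113: 7 bp
  113→0 (wrap): 133-113+0 = 20 bp

[3,7,7,8,8,13,15,16,16,20,20]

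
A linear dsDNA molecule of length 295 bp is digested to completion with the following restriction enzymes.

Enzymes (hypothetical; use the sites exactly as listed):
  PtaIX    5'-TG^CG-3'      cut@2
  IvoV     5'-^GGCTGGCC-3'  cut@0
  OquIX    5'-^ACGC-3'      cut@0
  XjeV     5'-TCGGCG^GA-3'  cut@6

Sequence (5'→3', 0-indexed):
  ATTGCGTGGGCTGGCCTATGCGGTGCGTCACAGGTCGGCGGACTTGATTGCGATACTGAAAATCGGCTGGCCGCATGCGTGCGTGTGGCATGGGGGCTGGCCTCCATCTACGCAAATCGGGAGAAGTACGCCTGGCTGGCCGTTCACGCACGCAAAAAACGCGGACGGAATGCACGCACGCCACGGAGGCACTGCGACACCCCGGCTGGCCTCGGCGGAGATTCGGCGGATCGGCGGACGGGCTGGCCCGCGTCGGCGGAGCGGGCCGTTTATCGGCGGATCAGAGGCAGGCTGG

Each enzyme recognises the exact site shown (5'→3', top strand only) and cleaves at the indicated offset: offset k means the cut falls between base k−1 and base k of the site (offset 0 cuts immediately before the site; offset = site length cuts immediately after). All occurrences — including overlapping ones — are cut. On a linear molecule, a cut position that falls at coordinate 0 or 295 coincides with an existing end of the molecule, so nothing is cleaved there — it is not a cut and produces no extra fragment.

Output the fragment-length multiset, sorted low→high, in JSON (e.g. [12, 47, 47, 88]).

[4,4,4,4,4,4,5,6,8,9,9,10,11,12,12,13,13,14,14,15,15,15,17,17,18,18,20]

Site scan:
  PtaIX TGCG/2: at [2, 18, 23, 48, 75, 79, 192] ⇒ [4, 20, 25, 50, 77, 81, 194]
  IvoV GGCTGGCC/0: at [8, 64, 94, 133, 203, 240] ⇒ [8, 64, 94, 133, 203, 240]
  OquIX ACGC/0: at [109, 127, 145, 149, 158, 173, 177] ⇒ [109, 127, 145, 149, 158, 173, 177]
  XjeV TCGGCGGA/6: at [34, 211, 222, 230, 252, 272] ⇒ [40, 217, 228, 236, 258, 278]

Pooled cuts: [4, 8, 20, 25, 40, 50, 64, 77, 81, 94, 109, 127, 133, 145, 149, 158, 173, 177, 194, 203, 217, 228, 236, 240, 258, 278]

Fragments:
  [0,4): 4 bp
  [4,8): 4 bp
  [8,20): 12 bp
  [20,25): 5 bp
  [25,40): 15 bp
  [40,50): 10 bp
  [50,64): 14 bp
  [64,77): 13 bp
  [77,81): 4 bp
  [81,94): 13 bp
  [94,109): 15 bp
  [109,127): 18 bp
  [127,133): 6 bp
  [133,145): 12 bp
  [145,149): 4 bp
  [149,158): 9 bp
  [158,173): 15 bp
  [173,177): 4 bp
  [177,194): 17 bp
  [194,203): 9 bp
  [203,217): 14 bp
  [217,228): 11 bp
  [228,236): 8 bp
  [236,240): 4 bp
  [240,258): 18 bp
  [258,278): 20 bp
  [278,295): 17 bp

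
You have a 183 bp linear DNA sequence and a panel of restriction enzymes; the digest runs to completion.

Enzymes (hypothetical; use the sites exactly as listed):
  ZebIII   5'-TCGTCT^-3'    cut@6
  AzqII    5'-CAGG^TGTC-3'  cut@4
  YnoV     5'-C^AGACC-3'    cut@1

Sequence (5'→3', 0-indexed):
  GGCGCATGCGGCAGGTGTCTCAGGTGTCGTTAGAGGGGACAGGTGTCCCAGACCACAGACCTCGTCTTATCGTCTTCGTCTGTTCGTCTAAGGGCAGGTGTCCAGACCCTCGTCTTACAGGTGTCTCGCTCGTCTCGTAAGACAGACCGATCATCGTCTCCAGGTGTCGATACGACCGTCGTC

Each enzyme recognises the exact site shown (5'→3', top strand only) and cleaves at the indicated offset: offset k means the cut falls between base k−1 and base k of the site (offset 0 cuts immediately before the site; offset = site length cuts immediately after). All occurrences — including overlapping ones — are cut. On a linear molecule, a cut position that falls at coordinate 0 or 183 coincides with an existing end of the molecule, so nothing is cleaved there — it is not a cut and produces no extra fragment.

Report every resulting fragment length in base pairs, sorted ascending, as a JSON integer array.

Scan for sites:
  ZebIII (TCGTCT, off=6): starts [61, 69, 75, 83, 109, 129, 153] → cuts [67, 75, 81, 89, 115, 135, 159]
  AzqII (CAGGTGTC, off=4): starts [11, 20, 39, 94, 117, 160] → cuts [15, 24, 43, 98, 121, 164]
  YnoV (CAGACC, off=1): starts [48, 55, 102, 142] → cuts [49, 56, 103, 143]

All cut coordinates (distinct, sorted): [15, 24, 43, 49, 56, 67, 75, 81, 89, 98, 103, 115, 121, 135, 143, 159, 164]

Fragments:
  [0,15): 15 bp
  [15,24): 9 bp
  [24,43): 19 bp
  [43,49): 6 bp
  [49,56): 7 bp
  [56,67): 11 bp
  [67,75): 8 bp
  [75,81): 6 bp
  [81,89): 8 bp
  [89,98): 9 bp
  [98,103): 5 bp
  [103,115): 12 bp
  [115,121): 6 bp
  [121,135): 14 bp
  [135,143): 8 bp
  [143,159): 16 bp
  [159,164): 5 bp
  [164,183): 19 bp

[5,5,6,6,6,7,8,8,8,9,9,11,12,14,15,16,19,19]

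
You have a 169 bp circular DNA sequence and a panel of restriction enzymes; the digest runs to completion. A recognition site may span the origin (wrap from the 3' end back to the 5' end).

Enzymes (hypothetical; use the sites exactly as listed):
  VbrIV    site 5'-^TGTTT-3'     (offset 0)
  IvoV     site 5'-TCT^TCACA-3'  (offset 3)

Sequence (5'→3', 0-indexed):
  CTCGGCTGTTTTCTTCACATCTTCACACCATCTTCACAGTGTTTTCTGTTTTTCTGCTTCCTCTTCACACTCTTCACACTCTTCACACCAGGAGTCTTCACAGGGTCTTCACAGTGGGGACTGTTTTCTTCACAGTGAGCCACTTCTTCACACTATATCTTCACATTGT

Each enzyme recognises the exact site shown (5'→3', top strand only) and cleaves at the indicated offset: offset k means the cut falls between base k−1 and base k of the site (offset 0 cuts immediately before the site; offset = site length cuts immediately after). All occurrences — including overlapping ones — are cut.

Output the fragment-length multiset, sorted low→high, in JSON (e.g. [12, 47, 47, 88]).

[6,7,8,8,8,9,9,11,11,13,13,15,15,18,18]

Per-enzyme occurrences:
  VbrIV TGTTT/0: at [6, 39, 46, 121] ⇒ [6, 39, 46, 121]
  IvoV TCTTCACA/3: at [11, 19, 30, 61, 70, 79, 94, 105, 126, 144, 157] ⇒ [14, 22, 33, 64, 73, 82, 97, 108, 129, 147, 160]

All cut coordinates (distinct, sorted): [6, 14, 22, 33, 39, 46, 64, 73, 82, 97, 108, 121, 129, 147, 160]

Fragments:
  6→14: 8 bp
  14→22: 8 bp
  22→33: 11 bp
  33→39: 6 bp
  39→46: 7 bp
  46→64: 18 bp
  64→73: 9 bp
  73→82: 9 bp
  82→97: 15 bp
  97→108: 11 bp
  108→121: 13 bp
  121→129: 8 bp
  129→147: 18 bp
  147→160: 13 bp
  160→6 (wrap): 169-160+6 = 15 bp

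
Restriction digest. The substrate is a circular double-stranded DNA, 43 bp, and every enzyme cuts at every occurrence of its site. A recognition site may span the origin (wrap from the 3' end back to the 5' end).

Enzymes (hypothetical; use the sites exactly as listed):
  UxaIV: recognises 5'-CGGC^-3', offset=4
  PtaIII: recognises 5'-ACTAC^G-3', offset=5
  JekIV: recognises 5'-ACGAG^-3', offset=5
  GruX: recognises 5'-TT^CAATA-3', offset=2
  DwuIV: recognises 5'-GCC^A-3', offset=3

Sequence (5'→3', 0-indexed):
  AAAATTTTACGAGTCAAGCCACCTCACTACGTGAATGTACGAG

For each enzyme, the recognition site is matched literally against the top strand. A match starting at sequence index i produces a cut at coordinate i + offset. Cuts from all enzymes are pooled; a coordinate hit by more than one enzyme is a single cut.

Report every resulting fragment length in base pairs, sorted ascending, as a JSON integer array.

[7,10,13,13]

Site scan:
  UxaIV (CGGC, off=4): no sites
  PtaIII ACTACG/5: at [25] ⇒ [30]
  JekIV ACGAG/5: at [8, 38] ⇒ [0, 13]
  GruX (TTCAATA, off=2): no sites
  DwuIV GCCA/3: at [17] ⇒ [20]

Pooled cuts: [0, 13, 20, 30]

Fragments:
  0→13: 13 bp
  13→20: 7 bp
  20→30: 10 bp
  30→0 (wrap): 43-30+0 = 13 bp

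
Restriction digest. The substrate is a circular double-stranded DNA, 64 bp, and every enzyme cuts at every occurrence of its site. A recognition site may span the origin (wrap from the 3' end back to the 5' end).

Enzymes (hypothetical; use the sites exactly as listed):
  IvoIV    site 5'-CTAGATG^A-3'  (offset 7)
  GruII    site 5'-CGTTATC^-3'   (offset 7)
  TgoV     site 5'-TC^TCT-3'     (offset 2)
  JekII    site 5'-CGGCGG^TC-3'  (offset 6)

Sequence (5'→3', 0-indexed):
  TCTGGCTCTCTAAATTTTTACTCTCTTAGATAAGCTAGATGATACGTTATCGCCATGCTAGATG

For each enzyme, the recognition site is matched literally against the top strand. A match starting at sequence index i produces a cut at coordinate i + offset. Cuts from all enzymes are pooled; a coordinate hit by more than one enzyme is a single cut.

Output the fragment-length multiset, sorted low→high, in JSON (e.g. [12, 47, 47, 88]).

[10,15,18,21]

Per-enzyme occurrences:
  IvoIV CTAGATGA/7: at [34] ⇒ [41]
  GruII CGTTATC/7: at [44] ⇒ [51]
  TgoV TCTCT/2: at [6, 21] ⇒ [8, 23]
  JekII (CGGCGGTC, off=6): no sites

All cut coordinates (distinct, sorted): [8, 23, 41, 51]

Fragment lengths:
  8→23: 15 bp
  23→41: 18 bp
  41→51: 10 bp
  51→8 (wrap): 64-51+8 = 21 bp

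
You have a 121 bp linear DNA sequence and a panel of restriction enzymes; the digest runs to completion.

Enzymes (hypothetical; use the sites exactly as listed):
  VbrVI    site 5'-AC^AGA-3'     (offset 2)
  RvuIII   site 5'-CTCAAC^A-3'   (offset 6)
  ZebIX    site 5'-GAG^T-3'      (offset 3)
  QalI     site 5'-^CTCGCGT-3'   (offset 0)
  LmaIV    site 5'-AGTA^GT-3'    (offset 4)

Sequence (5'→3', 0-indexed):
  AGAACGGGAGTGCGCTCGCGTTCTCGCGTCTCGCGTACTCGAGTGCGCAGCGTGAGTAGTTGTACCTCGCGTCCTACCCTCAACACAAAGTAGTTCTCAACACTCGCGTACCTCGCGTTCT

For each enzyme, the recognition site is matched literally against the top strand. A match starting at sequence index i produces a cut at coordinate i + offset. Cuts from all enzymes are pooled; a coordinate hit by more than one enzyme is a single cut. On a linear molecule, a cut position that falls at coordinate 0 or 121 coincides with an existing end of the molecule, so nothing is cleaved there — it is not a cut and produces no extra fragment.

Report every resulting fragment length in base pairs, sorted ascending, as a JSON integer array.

[1,2,4,7,7,8,8,9,9,10,10,13,14,19]

Site scan:
  VbrVI (ACAGA, off=2): no sites
  RvuIII (CTCAACA, off=6): starts [78, 95] → cuts [84, 101]
  ZebIX (GAGT, off=3): starts [7, 40, 53] → cuts [10, 43, 56]
  QalI (CTCGCGT, off=0): starts [14, 22, 29, 65, 102, 111] → cuts [14, 22, 29, 65, 102, 111]
  LmaIV (AGTAGT, off=4): starts [54, 88] → cuts [58, 92]

All cut coordinates (distinct, sorted): [10, 14, 22, 29, 43, 56, 58, 65, 84, 92, 101, 102, 111]

Fragment lengths:
  [0,10): 10 bp
  [10,14): 4 bp
  [14,22): 8 bp
  [22,29): 7 bp
  [29,43): 14 bp
  [43,56): 13 bp
  [56,58): 2 bp
  [58,65): 7 bp
  [65,84): 19 bp
  [84,92): 8 bp
  [92,101): 9 bp
  [101,102): 1 bp
  [102,111): 9 bp
  [111,121): 10 bp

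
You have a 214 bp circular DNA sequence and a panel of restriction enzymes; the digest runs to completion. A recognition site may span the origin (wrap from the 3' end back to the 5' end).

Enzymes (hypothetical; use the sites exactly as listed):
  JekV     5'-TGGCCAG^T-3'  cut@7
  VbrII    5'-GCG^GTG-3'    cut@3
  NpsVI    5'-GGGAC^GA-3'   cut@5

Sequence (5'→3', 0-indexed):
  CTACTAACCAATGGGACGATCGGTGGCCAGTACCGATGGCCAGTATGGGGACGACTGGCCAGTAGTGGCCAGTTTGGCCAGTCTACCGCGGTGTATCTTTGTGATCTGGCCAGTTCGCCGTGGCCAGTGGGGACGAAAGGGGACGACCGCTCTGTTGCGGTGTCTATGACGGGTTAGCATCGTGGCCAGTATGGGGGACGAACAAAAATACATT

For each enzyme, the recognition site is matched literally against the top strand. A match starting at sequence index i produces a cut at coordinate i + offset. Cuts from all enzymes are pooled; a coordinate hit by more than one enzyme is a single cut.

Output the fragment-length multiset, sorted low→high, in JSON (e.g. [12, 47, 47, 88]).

Per-enzyme occurrences:
  JekV TGGCCAGT/7: at [23, 36, 55, 65, 74, 106, 120, 182] ⇒ [30, 43, 62, 72, 81, 113, 127, 189]
  VbrII GCGGTG/3: at [87, 156] ⇒ [90, 159]
  NpsVI GGGACGA/5: at [12, 47, 129, 139, 194] ⇒ [17, 52, 134, 144, 199]

Pooled cuts: [17, 30, 43, 52, 62, 72, 81, 90, 113, 127, 134, 144, 159, 189, 199]

Fragment lengths:
  17→30: 13 bp
  30→43: 13 bp
  43→52: 9 bp
  52→62: 10 bp
  62→72: 10 bp
  72→81: 9 bp
  81→90: 9 bp
  90→113: 23 bp
  113→127: 14 bp
  127→134: 7 bp
  134→144: 10 bp
  144→159: 15 bp
  159→189: 30 bp
  189→199: 10 bp
  199→17 (wrap): 214-199+17 = 32 bp

[7,9,9,9,10,10,10,10,13,13,14,15,23,30,32]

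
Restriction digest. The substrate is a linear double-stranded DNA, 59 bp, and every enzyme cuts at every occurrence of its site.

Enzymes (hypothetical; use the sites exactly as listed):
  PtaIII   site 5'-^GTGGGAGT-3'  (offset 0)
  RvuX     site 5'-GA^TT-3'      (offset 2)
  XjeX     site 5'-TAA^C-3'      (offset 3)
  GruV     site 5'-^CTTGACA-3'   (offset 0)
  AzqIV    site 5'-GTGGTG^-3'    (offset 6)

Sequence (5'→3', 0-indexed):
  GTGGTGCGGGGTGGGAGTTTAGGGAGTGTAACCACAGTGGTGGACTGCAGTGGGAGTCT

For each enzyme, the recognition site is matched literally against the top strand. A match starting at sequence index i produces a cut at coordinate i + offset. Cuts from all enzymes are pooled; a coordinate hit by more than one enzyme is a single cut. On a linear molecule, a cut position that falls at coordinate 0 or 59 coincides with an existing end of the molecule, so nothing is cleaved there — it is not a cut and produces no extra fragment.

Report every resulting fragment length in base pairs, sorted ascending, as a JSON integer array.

[4,6,7,10,11,21]

Site scan:
  PtaIII (GTGGGAGT, off=0): starts [10, 49] → cuts [10, 49]
  RvuX (GATT, off=2): no sites
  XjeX (TAAC, off=3): starts [28] → cuts [31]
  GruV (CTTGACA, off=0): no sites
  AzqIV (GTGGTG, off=6): starts [0, 36] → cuts [6, 42]

Pooled cuts: [6, 10, 31, 42, 49]

Fragments:
  [0,6): 6 bp
  [6,10): 4 bp
  [10,31): 21 bp
  [31,42): 11 bp
  [42,49): 7 bp
  [49,59): 10 bp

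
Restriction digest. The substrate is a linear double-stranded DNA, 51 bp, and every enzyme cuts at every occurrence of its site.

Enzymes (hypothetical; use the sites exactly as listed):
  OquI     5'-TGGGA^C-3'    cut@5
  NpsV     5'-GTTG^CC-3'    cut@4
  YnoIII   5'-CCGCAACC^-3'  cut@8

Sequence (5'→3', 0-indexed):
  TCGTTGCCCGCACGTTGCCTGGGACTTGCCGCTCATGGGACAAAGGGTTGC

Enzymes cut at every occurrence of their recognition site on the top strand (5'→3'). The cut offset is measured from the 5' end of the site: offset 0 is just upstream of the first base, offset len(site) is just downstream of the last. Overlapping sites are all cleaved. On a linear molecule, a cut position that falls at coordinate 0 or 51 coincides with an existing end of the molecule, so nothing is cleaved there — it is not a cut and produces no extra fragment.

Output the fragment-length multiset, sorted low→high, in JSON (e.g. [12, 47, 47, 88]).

[6,7,11,11,16]

Per-enzyme occurrences:
  OquI (TGGGAC, off=5): starts [19, 35] → cuts [24, 40]
  NpsV (GTTGCC, off=4): starts [2, 13] → cuts [6, 17]
  YnoIII (CCGCAACC, off=8): no sites

Pooled cuts: [6, 17, 24, 40]

Fragments:
  [0,6): 6 bp
  [6,17): 11 bp
  [17,24): 7 bp
  [24,40): 16 bp
  [40,51): 11 bp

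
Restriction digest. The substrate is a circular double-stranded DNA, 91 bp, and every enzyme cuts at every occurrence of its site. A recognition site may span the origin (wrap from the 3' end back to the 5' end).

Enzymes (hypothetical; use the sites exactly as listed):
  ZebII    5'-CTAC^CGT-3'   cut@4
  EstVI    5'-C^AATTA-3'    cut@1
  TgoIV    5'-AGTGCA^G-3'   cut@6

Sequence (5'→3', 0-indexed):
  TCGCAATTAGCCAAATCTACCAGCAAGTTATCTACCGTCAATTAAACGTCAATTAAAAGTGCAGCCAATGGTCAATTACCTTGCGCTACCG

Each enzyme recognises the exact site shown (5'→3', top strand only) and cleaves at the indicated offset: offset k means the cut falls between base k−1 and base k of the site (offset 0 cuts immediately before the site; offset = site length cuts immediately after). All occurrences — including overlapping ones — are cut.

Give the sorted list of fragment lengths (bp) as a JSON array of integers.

[4,6,10,11,13,16,31]

Per-enzyme occurrences:
  ZebII CTACCGT/4: at [31, 85] ⇒ [35, 89]
  EstVI CAATTA/1: at [3, 38, 49, 72] ⇒ [4, 39, 50, 73]
  TgoIV AGTGCAG/6: at [57] ⇒ [63]

All cut coordinates (distinct, sorted): [4, 35, 39, 50, 63, 73, 89]

Fragments:
  4→35: 31 bp
  35→39: 4 bp
  39→50: 11 bp
  50→63: 13 bp
  63→73: 10 bp
  73→89: 16 bp
  89→4 (wrap): 91-89+4 = 6 bp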